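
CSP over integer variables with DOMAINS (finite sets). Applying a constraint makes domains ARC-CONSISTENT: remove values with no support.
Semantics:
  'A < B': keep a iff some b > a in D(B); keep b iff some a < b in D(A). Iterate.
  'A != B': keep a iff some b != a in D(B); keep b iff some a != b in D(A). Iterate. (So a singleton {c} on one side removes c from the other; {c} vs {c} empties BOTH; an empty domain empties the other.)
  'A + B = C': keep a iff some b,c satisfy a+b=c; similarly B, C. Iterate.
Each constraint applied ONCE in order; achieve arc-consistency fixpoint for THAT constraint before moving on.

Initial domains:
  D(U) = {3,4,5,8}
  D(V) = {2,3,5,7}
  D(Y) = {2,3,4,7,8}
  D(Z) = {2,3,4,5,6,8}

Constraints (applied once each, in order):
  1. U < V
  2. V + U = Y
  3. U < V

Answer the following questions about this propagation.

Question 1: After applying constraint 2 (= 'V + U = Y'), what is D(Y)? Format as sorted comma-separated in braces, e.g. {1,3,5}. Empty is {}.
Answer: {8}

Derivation:
Constraint 1 (U < V) on D(U)={3,4,5,8} D(V)={2,3,5,7}: U {3,4,5,8}->{3,4,5}; V {2,3,5,7}->{5,7}
Constraint 2 (V + U = Y) on D(V)={5,7} D(U)={3,4,5} D(Y)={2,3,4,7,8}: V {5,7}->{5}; U {3,4,5}->{3}; Y {2,3,4,7,8}->{8}
So after constraint 2: D(Y) = {8}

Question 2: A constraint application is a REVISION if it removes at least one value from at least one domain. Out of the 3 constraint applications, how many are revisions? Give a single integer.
Answer: 2

Derivation:
Constraint 1 (U < V) on D(U)={3,4,5,8} D(V)={2,3,5,7}: U {3,4,5,8}->{3,4,5}; V {2,3,5,7}->{5,7} => REVISION
Constraint 2 (V + U = Y) on D(V)={5,7} D(U)={3,4,5} D(Y)={2,3,4,7,8}: V {5,7}->{5}; U {3,4,5}->{3}; Y {2,3,4,7,8}->{8} => REVISION
Constraint 3 (U < V) on D(U)={3} D(V)={5}: no change => not a revision
Total revisions = 2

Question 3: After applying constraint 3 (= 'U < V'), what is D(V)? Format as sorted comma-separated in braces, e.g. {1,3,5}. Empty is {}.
Constraint 1 (U < V) on D(U)={3,4,5,8} D(V)={2,3,5,7}: U {3,4,5,8}->{3,4,5}; V {2,3,5,7}->{5,7}
Constraint 2 (V + U = Y) on D(V)={5,7} D(U)={3,4,5} D(Y)={2,3,4,7,8}: V {5,7}->{5}; U {3,4,5}->{3}; Y {2,3,4,7,8}->{8}
Constraint 3 (U < V) on D(U)={3} D(V)={5}: no change
So after constraint 3: D(V) = {5}

Answer: {5}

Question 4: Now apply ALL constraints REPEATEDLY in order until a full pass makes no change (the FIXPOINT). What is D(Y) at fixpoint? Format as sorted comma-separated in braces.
Answer: {8}

Derivation:
pass 0 (initial): D(Y)={2,3,4,7,8}
pass 1: U {3,4,5,8}->{3}; V {2,3,5,7}->{5}; Y {2,3,4,7,8}->{8}
pass 2: no change
Fixpoint after 2 passes: D(Y) = {8}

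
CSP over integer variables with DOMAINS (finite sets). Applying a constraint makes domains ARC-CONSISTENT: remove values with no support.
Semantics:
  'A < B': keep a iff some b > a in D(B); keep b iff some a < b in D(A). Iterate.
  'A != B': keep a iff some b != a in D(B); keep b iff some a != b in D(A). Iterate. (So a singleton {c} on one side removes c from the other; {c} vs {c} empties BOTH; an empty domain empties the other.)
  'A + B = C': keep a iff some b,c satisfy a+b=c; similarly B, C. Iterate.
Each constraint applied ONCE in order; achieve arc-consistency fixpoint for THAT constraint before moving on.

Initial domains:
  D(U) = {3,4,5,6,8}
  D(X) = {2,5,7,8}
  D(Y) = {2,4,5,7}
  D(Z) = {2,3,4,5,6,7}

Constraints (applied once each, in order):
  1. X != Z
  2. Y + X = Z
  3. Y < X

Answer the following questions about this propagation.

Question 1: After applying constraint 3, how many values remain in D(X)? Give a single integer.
Answer: 1

Derivation:
Constraint 1 (X != Z) on D(X)={2,5,7,8} D(Z)={2,3,4,5,6,7}: no change
Constraint 2 (Y + X = Z) on D(Y)={2,4,5,7} D(X)={2,5,7,8} D(Z)={2,3,4,5,6,7}: Y {2,4,5,7}->{2,4,5}; X {2,5,7,8}->{2,5}; Z {2,3,4,5,6,7}->{4,6,7}
Constraint 3 (Y < X) on D(Y)={2,4,5} D(X)={2,5}: Y {2,4,5}->{2,4}; X {2,5}->{5}
So after constraint 3: D(X)={5}, size = 1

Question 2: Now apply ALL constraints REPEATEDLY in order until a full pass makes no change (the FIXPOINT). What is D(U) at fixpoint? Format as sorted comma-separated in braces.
Answer: {3,4,5,6,8}

Derivation:
pass 0 (initial): D(U)={3,4,5,6,8}
pass 1: X {2,5,7,8}->{5}; Y {2,4,5,7}->{2,4}; Z {2,3,4,5,6,7}->{4,6,7}
pass 2: Y {2,4}->{2}; Z {4,6,7}->{7}
pass 3: no change
Fixpoint after 3 passes: D(U) = {3,4,5,6,8}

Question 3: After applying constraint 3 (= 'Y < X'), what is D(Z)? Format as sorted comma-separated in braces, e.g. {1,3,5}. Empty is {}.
Constraint 1 (X != Z) on D(X)={2,5,7,8} D(Z)={2,3,4,5,6,7}: no change
Constraint 2 (Y + X = Z) on D(Y)={2,4,5,7} D(X)={2,5,7,8} D(Z)={2,3,4,5,6,7}: Y {2,4,5,7}->{2,4,5}; X {2,5,7,8}->{2,5}; Z {2,3,4,5,6,7}->{4,6,7}
Constraint 3 (Y < X) on D(Y)={2,4,5} D(X)={2,5}: Y {2,4,5}->{2,4}; X {2,5}->{5}
So after constraint 3: D(Z) = {4,6,7}

Answer: {4,6,7}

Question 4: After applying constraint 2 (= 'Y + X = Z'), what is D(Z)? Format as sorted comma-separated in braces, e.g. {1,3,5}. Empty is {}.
Constraint 1 (X != Z) on D(X)={2,5,7,8} D(Z)={2,3,4,5,6,7}: no change
Constraint 2 (Y + X = Z) on D(Y)={2,4,5,7} D(X)={2,5,7,8} D(Z)={2,3,4,5,6,7}: Y {2,4,5,7}->{2,4,5}; X {2,5,7,8}->{2,5}; Z {2,3,4,5,6,7}->{4,6,7}
So after constraint 2: D(Z) = {4,6,7}

Answer: {4,6,7}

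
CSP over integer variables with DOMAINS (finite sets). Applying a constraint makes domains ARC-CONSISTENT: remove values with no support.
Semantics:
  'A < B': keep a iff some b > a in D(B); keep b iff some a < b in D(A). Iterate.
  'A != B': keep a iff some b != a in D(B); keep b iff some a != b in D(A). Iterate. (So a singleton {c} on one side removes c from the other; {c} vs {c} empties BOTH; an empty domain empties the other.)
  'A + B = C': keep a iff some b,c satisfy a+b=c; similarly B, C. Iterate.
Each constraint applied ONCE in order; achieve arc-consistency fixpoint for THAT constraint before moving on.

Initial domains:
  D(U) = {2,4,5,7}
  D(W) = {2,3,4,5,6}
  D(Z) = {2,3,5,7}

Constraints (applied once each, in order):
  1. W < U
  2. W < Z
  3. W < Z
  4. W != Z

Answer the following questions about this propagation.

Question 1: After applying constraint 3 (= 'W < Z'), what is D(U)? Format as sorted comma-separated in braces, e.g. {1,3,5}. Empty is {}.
Constraint 1 (W < U) on D(W)={2,3,4,5,6} D(U)={2,4,5,7}: U {2,4,5,7}->{4,5,7}
Constraint 2 (W < Z) on D(W)={2,3,4,5,6} D(Z)={2,3,5,7}: Z {2,3,5,7}->{3,5,7}
Constraint 3 (W < Z) on D(W)={2,3,4,5,6} D(Z)={3,5,7}: no change
So after constraint 3: D(U) = {4,5,7}

Answer: {4,5,7}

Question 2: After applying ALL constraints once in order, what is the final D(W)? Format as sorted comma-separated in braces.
Constraint 1 (W < U) on D(W)={2,3,4,5,6} D(U)={2,4,5,7}: U {2,4,5,7}->{4,5,7}
Constraint 2 (W < Z) on D(W)={2,3,4,5,6} D(Z)={2,3,5,7}: Z {2,3,5,7}->{3,5,7}
Constraint 3 (W < Z) on D(W)={2,3,4,5,6} D(Z)={3,5,7}: no change
Constraint 4 (W != Z) on D(W)={2,3,4,5,6} D(Z)={3,5,7}: no change
So after all 4 constraints: D(W) = {2,3,4,5,6}

Answer: {2,3,4,5,6}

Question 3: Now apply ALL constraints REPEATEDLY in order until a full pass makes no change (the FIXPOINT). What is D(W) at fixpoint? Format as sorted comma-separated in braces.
pass 0 (initial): D(W)={2,3,4,5,6}
pass 1: U {2,4,5,7}->{4,5,7}; Z {2,3,5,7}->{3,5,7}
pass 2: no change
Fixpoint after 2 passes: D(W) = {2,3,4,5,6}

Answer: {2,3,4,5,6}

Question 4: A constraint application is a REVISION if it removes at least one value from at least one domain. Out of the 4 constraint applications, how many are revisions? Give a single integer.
Constraint 1 (W < U) on D(W)={2,3,4,5,6} D(U)={2,4,5,7}: U {2,4,5,7}->{4,5,7} => REVISION
Constraint 2 (W < Z) on D(W)={2,3,4,5,6} D(Z)={2,3,5,7}: Z {2,3,5,7}->{3,5,7} => REVISION
Constraint 3 (W < Z) on D(W)={2,3,4,5,6} D(Z)={3,5,7}: no change => not a revision
Constraint 4 (W != Z) on D(W)={2,3,4,5,6} D(Z)={3,5,7}: no change => not a revision
Total revisions = 2

Answer: 2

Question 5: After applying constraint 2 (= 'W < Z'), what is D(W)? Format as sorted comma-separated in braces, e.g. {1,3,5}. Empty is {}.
Answer: {2,3,4,5,6}

Derivation:
Constraint 1 (W < U) on D(W)={2,3,4,5,6} D(U)={2,4,5,7}: U {2,4,5,7}->{4,5,7}
Constraint 2 (W < Z) on D(W)={2,3,4,5,6} D(Z)={2,3,5,7}: Z {2,3,5,7}->{3,5,7}
So after constraint 2: D(W) = {2,3,4,5,6}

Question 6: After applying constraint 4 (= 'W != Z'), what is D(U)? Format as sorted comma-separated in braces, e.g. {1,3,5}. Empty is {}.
Constraint 1 (W < U) on D(W)={2,3,4,5,6} D(U)={2,4,5,7}: U {2,4,5,7}->{4,5,7}
Constraint 2 (W < Z) on D(W)={2,3,4,5,6} D(Z)={2,3,5,7}: Z {2,3,5,7}->{3,5,7}
Constraint 3 (W < Z) on D(W)={2,3,4,5,6} D(Z)={3,5,7}: no change
Constraint 4 (W != Z) on D(W)={2,3,4,5,6} D(Z)={3,5,7}: no change
So after constraint 4: D(U) = {4,5,7}

Answer: {4,5,7}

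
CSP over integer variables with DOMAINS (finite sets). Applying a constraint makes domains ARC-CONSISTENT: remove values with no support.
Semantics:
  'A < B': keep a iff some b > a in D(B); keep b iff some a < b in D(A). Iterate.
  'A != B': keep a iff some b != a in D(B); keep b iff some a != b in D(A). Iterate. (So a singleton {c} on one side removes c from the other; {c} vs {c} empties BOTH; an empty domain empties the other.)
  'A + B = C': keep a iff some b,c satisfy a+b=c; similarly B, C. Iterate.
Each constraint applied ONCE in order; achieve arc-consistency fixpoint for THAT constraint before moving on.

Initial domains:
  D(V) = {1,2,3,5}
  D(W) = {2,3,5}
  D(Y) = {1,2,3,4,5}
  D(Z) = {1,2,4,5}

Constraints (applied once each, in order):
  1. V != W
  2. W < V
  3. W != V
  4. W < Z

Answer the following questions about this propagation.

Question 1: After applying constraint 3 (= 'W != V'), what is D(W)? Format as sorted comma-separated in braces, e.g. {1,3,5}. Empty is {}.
Answer: {2,3}

Derivation:
Constraint 1 (V != W) on D(V)={1,2,3,5} D(W)={2,3,5}: no change
Constraint 2 (W < V) on D(W)={2,3,5} D(V)={1,2,3,5}: W {2,3,5}->{2,3}; V {1,2,3,5}->{3,5}
Constraint 3 (W != V) on D(W)={2,3} D(V)={3,5}: no change
So after constraint 3: D(W) = {2,3}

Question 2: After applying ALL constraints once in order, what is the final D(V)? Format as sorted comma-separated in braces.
Constraint 1 (V != W) on D(V)={1,2,3,5} D(W)={2,3,5}: no change
Constraint 2 (W < V) on D(W)={2,3,5} D(V)={1,2,3,5}: W {2,3,5}->{2,3}; V {1,2,3,5}->{3,5}
Constraint 3 (W != V) on D(W)={2,3} D(V)={3,5}: no change
Constraint 4 (W < Z) on D(W)={2,3} D(Z)={1,2,4,5}: Z {1,2,4,5}->{4,5}
So after all 4 constraints: D(V) = {3,5}

Answer: {3,5}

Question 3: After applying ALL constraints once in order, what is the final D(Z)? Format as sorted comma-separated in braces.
Answer: {4,5}

Derivation:
Constraint 1 (V != W) on D(V)={1,2,3,5} D(W)={2,3,5}: no change
Constraint 2 (W < V) on D(W)={2,3,5} D(V)={1,2,3,5}: W {2,3,5}->{2,3}; V {1,2,3,5}->{3,5}
Constraint 3 (W != V) on D(W)={2,3} D(V)={3,5}: no change
Constraint 4 (W < Z) on D(W)={2,3} D(Z)={1,2,4,5}: Z {1,2,4,5}->{4,5}
So after all 4 constraints: D(Z) = {4,5}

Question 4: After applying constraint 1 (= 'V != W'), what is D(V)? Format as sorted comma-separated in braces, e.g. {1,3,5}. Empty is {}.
Constraint 1 (V != W) on D(V)={1,2,3,5} D(W)={2,3,5}: no change
So after constraint 1: D(V) = {1,2,3,5}

Answer: {1,2,3,5}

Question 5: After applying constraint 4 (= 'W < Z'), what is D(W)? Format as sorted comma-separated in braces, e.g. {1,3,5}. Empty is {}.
Constraint 1 (V != W) on D(V)={1,2,3,5} D(W)={2,3,5}: no change
Constraint 2 (W < V) on D(W)={2,3,5} D(V)={1,2,3,5}: W {2,3,5}->{2,3}; V {1,2,3,5}->{3,5}
Constraint 3 (W != V) on D(W)={2,3} D(V)={3,5}: no change
Constraint 4 (W < Z) on D(W)={2,3} D(Z)={1,2,4,5}: Z {1,2,4,5}->{4,5}
So after constraint 4: D(W) = {2,3}

Answer: {2,3}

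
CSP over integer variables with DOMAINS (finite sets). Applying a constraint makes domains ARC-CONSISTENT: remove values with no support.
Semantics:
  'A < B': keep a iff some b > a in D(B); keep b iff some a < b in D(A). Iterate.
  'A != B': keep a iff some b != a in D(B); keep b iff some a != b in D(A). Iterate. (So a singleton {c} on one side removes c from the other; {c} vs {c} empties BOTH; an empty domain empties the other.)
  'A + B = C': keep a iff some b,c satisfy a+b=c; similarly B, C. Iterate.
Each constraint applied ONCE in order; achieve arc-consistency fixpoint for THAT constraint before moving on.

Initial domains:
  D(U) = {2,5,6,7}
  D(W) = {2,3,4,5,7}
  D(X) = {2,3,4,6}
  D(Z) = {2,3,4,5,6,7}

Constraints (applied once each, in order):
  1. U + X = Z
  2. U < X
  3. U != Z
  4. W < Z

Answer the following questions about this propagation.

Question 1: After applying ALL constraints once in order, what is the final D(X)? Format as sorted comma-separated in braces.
Answer: {3,4}

Derivation:
Constraint 1 (U + X = Z) on D(U)={2,5,6,7} D(X)={2,3,4,6} D(Z)={2,3,4,5,6,7}: U {2,5,6,7}->{2,5}; X {2,3,4,6}->{2,3,4}; Z {2,3,4,5,6,7}->{4,5,6,7}
Constraint 2 (U < X) on D(U)={2,5} D(X)={2,3,4}: U {2,5}->{2}; X {2,3,4}->{3,4}
Constraint 3 (U != Z) on D(U)={2} D(Z)={4,5,6,7}: no change
Constraint 4 (W < Z) on D(W)={2,3,4,5,7} D(Z)={4,5,6,7}: W {2,3,4,5,7}->{2,3,4,5}
So after all 4 constraints: D(X) = {3,4}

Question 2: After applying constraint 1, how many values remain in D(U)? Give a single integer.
Constraint 1 (U + X = Z) on D(U)={2,5,6,7} D(X)={2,3,4,6} D(Z)={2,3,4,5,6,7}: U {2,5,6,7}->{2,5}; X {2,3,4,6}->{2,3,4}; Z {2,3,4,5,6,7}->{4,5,6,7}
So after constraint 1: D(U)={2,5}, size = 2

Answer: 2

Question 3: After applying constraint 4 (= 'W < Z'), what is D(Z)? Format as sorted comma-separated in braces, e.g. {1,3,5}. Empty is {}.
Answer: {4,5,6,7}

Derivation:
Constraint 1 (U + X = Z) on D(U)={2,5,6,7} D(X)={2,3,4,6} D(Z)={2,3,4,5,6,7}: U {2,5,6,7}->{2,5}; X {2,3,4,6}->{2,3,4}; Z {2,3,4,5,6,7}->{4,5,6,7}
Constraint 2 (U < X) on D(U)={2,5} D(X)={2,3,4}: U {2,5}->{2}; X {2,3,4}->{3,4}
Constraint 3 (U != Z) on D(U)={2} D(Z)={4,5,6,7}: no change
Constraint 4 (W < Z) on D(W)={2,3,4,5,7} D(Z)={4,5,6,7}: W {2,3,4,5,7}->{2,3,4,5}
So after constraint 4: D(Z) = {4,5,6,7}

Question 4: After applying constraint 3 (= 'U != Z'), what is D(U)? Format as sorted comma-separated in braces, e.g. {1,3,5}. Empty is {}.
Constraint 1 (U + X = Z) on D(U)={2,5,6,7} D(X)={2,3,4,6} D(Z)={2,3,4,5,6,7}: U {2,5,6,7}->{2,5}; X {2,3,4,6}->{2,3,4}; Z {2,3,4,5,6,7}->{4,5,6,7}
Constraint 2 (U < X) on D(U)={2,5} D(X)={2,3,4}: U {2,5}->{2}; X {2,3,4}->{3,4}
Constraint 3 (U != Z) on D(U)={2} D(Z)={4,5,6,7}: no change
So after constraint 3: D(U) = {2}

Answer: {2}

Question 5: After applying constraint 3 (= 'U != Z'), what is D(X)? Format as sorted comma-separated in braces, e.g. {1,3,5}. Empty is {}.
Answer: {3,4}

Derivation:
Constraint 1 (U + X = Z) on D(U)={2,5,6,7} D(X)={2,3,4,6} D(Z)={2,3,4,5,6,7}: U {2,5,6,7}->{2,5}; X {2,3,4,6}->{2,3,4}; Z {2,3,4,5,6,7}->{4,5,6,7}
Constraint 2 (U < X) on D(U)={2,5} D(X)={2,3,4}: U {2,5}->{2}; X {2,3,4}->{3,4}
Constraint 3 (U != Z) on D(U)={2} D(Z)={4,5,6,7}: no change
So after constraint 3: D(X) = {3,4}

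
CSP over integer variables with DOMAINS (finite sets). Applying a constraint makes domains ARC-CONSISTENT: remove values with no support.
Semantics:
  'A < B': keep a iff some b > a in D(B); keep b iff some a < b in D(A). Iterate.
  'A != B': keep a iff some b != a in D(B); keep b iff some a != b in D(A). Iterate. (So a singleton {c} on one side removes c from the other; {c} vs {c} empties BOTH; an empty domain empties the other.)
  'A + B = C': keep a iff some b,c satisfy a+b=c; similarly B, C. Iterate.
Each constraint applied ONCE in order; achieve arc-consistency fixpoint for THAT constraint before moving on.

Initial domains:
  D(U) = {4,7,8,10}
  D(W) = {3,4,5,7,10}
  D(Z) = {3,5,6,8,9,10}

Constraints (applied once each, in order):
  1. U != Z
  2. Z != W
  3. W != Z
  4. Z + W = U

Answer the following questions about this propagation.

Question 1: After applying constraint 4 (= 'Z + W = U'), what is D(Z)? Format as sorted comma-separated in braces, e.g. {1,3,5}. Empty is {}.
Answer: {3,5,6}

Derivation:
Constraint 1 (U != Z) on D(U)={4,7,8,10} D(Z)={3,5,6,8,9,10}: no change
Constraint 2 (Z != W) on D(Z)={3,5,6,8,9,10} D(W)={3,4,5,7,10}: no change
Constraint 3 (W != Z) on D(W)={3,4,5,7,10} D(Z)={3,5,6,8,9,10}: no change
Constraint 4 (Z + W = U) on D(Z)={3,5,6,8,9,10} D(W)={3,4,5,7,10} D(U)={4,7,8,10}: Z {3,5,6,8,9,10}->{3,5,6}; W {3,4,5,7,10}->{3,4,5,7}; U {4,7,8,10}->{7,8,10}
So after constraint 4: D(Z) = {3,5,6}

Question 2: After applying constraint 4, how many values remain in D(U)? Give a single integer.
Constraint 1 (U != Z) on D(U)={4,7,8,10} D(Z)={3,5,6,8,9,10}: no change
Constraint 2 (Z != W) on D(Z)={3,5,6,8,9,10} D(W)={3,4,5,7,10}: no change
Constraint 3 (W != Z) on D(W)={3,4,5,7,10} D(Z)={3,5,6,8,9,10}: no change
Constraint 4 (Z + W = U) on D(Z)={3,5,6,8,9,10} D(W)={3,4,5,7,10} D(U)={4,7,8,10}: Z {3,5,6,8,9,10}->{3,5,6}; W {3,4,5,7,10}->{3,4,5,7}; U {4,7,8,10}->{7,8,10}
So after constraint 4: D(U)={7,8,10}, size = 3

Answer: 3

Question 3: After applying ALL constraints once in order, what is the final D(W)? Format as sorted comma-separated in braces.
Answer: {3,4,5,7}

Derivation:
Constraint 1 (U != Z) on D(U)={4,7,8,10} D(Z)={3,5,6,8,9,10}: no change
Constraint 2 (Z != W) on D(Z)={3,5,6,8,9,10} D(W)={3,4,5,7,10}: no change
Constraint 3 (W != Z) on D(W)={3,4,5,7,10} D(Z)={3,5,6,8,9,10}: no change
Constraint 4 (Z + W = U) on D(Z)={3,5,6,8,9,10} D(W)={3,4,5,7,10} D(U)={4,7,8,10}: Z {3,5,6,8,9,10}->{3,5,6}; W {3,4,5,7,10}->{3,4,5,7}; U {4,7,8,10}->{7,8,10}
So after all 4 constraints: D(W) = {3,4,5,7}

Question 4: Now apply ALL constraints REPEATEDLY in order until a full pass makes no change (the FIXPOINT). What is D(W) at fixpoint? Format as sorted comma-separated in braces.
pass 0 (initial): D(W)={3,4,5,7,10}
pass 1: U {4,7,8,10}->{7,8,10}; W {3,4,5,7,10}->{3,4,5,7}; Z {3,5,6,8,9,10}->{3,5,6}
pass 2: no change
Fixpoint after 2 passes: D(W) = {3,4,5,7}

Answer: {3,4,5,7}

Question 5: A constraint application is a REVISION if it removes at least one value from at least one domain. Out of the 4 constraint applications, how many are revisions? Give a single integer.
Constraint 1 (U != Z) on D(U)={4,7,8,10} D(Z)={3,5,6,8,9,10}: no change => not a revision
Constraint 2 (Z != W) on D(Z)={3,5,6,8,9,10} D(W)={3,4,5,7,10}: no change => not a revision
Constraint 3 (W != Z) on D(W)={3,4,5,7,10} D(Z)={3,5,6,8,9,10}: no change => not a revision
Constraint 4 (Z + W = U) on D(Z)={3,5,6,8,9,10} D(W)={3,4,5,7,10} D(U)={4,7,8,10}: Z {3,5,6,8,9,10}->{3,5,6}; W {3,4,5,7,10}->{3,4,5,7}; U {4,7,8,10}->{7,8,10} => REVISION
Total revisions = 1

Answer: 1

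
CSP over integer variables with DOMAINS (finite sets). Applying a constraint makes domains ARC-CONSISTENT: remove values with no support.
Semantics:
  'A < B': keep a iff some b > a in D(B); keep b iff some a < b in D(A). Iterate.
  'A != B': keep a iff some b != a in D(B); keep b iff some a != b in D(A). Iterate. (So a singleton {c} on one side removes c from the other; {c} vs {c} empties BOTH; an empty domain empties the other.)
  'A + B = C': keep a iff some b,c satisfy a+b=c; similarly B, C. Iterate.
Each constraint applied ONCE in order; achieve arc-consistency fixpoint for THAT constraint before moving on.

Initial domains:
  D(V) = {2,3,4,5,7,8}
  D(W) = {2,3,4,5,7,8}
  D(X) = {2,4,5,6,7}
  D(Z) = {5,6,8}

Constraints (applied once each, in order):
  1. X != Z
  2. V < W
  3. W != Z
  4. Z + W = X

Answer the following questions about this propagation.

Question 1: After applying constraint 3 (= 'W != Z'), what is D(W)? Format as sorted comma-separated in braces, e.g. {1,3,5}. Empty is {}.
Answer: {3,4,5,7,8}

Derivation:
Constraint 1 (X != Z) on D(X)={2,4,5,6,7} D(Z)={5,6,8}: no change
Constraint 2 (V < W) on D(V)={2,3,4,5,7,8} D(W)={2,3,4,5,7,8}: V {2,3,4,5,7,8}->{2,3,4,5,7}; W {2,3,4,5,7,8}->{3,4,5,7,8}
Constraint 3 (W != Z) on D(W)={3,4,5,7,8} D(Z)={5,6,8}: no change
So after constraint 3: D(W) = {3,4,5,7,8}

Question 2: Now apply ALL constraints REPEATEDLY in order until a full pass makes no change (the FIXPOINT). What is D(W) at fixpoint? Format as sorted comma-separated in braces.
pass 0 (initial): D(W)={2,3,4,5,7,8}
pass 1: V {2,3,4,5,7,8}->{2,3,4,5,7}; W {2,3,4,5,7,8}->{}; X {2,4,5,6,7}->{}; Z {5,6,8}->{}
pass 2: V {2,3,4,5,7}->{}
pass 3: no change
Fixpoint after 3 passes: D(W) = {}

Answer: {}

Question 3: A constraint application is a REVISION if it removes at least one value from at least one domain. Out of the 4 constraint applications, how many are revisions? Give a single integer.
Answer: 2

Derivation:
Constraint 1 (X != Z) on D(X)={2,4,5,6,7} D(Z)={5,6,8}: no change => not a revision
Constraint 2 (V < W) on D(V)={2,3,4,5,7,8} D(W)={2,3,4,5,7,8}: V {2,3,4,5,7,8}->{2,3,4,5,7}; W {2,3,4,5,7,8}->{3,4,5,7,8} => REVISION
Constraint 3 (W != Z) on D(W)={3,4,5,7,8} D(Z)={5,6,8}: no change => not a revision
Constraint 4 (Z + W = X) on D(Z)={5,6,8} D(W)={3,4,5,7,8} D(X)={2,4,5,6,7}: Z {5,6,8}->{}; W {3,4,5,7,8}->{}; X {2,4,5,6,7}->{} => REVISION
Total revisions = 2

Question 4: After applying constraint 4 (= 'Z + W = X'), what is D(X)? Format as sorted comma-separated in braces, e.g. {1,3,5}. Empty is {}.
Constraint 1 (X != Z) on D(X)={2,4,5,6,7} D(Z)={5,6,8}: no change
Constraint 2 (V < W) on D(V)={2,3,4,5,7,8} D(W)={2,3,4,5,7,8}: V {2,3,4,5,7,8}->{2,3,4,5,7}; W {2,3,4,5,7,8}->{3,4,5,7,8}
Constraint 3 (W != Z) on D(W)={3,4,5,7,8} D(Z)={5,6,8}: no change
Constraint 4 (Z + W = X) on D(Z)={5,6,8} D(W)={3,4,5,7,8} D(X)={2,4,5,6,7}: Z {5,6,8}->{}; W {3,4,5,7,8}->{}; X {2,4,5,6,7}->{}
So after constraint 4: D(X) = {}

Answer: {}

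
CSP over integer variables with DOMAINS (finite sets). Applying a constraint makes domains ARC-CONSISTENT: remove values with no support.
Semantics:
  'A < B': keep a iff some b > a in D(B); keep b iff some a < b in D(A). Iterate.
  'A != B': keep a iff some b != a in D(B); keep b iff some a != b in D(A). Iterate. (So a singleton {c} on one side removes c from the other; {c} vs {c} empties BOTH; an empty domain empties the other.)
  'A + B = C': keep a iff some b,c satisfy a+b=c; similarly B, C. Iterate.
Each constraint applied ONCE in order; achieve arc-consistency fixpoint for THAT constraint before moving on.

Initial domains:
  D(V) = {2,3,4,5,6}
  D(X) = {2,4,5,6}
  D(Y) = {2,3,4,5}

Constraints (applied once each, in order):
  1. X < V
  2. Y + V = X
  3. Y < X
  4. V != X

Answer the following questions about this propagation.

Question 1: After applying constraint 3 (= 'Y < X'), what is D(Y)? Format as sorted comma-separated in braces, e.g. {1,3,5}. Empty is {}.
Constraint 1 (X < V) on D(X)={2,4,5,6} D(V)={2,3,4,5,6}: X {2,4,5,6}->{2,4,5}; V {2,3,4,5,6}->{3,4,5,6}
Constraint 2 (Y + V = X) on D(Y)={2,3,4,5} D(V)={3,4,5,6} D(X)={2,4,5}: Y {2,3,4,5}->{2}; V {3,4,5,6}->{3}; X {2,4,5}->{5}
Constraint 3 (Y < X) on D(Y)={2} D(X)={5}: no change
So after constraint 3: D(Y) = {2}

Answer: {2}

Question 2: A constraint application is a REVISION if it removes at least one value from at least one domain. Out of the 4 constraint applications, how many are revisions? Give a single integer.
Answer: 2

Derivation:
Constraint 1 (X < V) on D(X)={2,4,5,6} D(V)={2,3,4,5,6}: X {2,4,5,6}->{2,4,5}; V {2,3,4,5,6}->{3,4,5,6} => REVISION
Constraint 2 (Y + V = X) on D(Y)={2,3,4,5} D(V)={3,4,5,6} D(X)={2,4,5}: Y {2,3,4,5}->{2}; V {3,4,5,6}->{3}; X {2,4,5}->{5} => REVISION
Constraint 3 (Y < X) on D(Y)={2} D(X)={5}: no change => not a revision
Constraint 4 (V != X) on D(V)={3} D(X)={5}: no change => not a revision
Total revisions = 2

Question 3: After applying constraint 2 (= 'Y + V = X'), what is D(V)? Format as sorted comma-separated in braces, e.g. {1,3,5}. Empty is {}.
Constraint 1 (X < V) on D(X)={2,4,5,6} D(V)={2,3,4,5,6}: X {2,4,5,6}->{2,4,5}; V {2,3,4,5,6}->{3,4,5,6}
Constraint 2 (Y + V = X) on D(Y)={2,3,4,5} D(V)={3,4,5,6} D(X)={2,4,5}: Y {2,3,4,5}->{2}; V {3,4,5,6}->{3}; X {2,4,5}->{5}
So after constraint 2: D(V) = {3}

Answer: {3}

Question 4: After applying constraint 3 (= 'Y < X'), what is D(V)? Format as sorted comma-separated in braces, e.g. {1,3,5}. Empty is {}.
Constraint 1 (X < V) on D(X)={2,4,5,6} D(V)={2,3,4,5,6}: X {2,4,5,6}->{2,4,5}; V {2,3,4,5,6}->{3,4,5,6}
Constraint 2 (Y + V = X) on D(Y)={2,3,4,5} D(V)={3,4,5,6} D(X)={2,4,5}: Y {2,3,4,5}->{2}; V {3,4,5,6}->{3}; X {2,4,5}->{5}
Constraint 3 (Y < X) on D(Y)={2} D(X)={5}: no change
So after constraint 3: D(V) = {3}

Answer: {3}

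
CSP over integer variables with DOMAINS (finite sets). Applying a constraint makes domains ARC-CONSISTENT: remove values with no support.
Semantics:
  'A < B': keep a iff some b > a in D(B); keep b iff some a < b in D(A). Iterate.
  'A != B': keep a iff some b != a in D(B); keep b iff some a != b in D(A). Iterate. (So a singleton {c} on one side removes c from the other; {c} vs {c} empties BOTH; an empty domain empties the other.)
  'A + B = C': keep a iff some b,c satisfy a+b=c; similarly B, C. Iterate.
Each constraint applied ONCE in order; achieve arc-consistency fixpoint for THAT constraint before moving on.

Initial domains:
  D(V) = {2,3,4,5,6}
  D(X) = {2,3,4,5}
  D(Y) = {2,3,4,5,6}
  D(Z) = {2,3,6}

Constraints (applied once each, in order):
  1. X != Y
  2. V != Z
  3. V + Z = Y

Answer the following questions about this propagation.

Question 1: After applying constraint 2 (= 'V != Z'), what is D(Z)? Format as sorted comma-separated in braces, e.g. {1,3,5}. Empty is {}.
Answer: {2,3,6}

Derivation:
Constraint 1 (X != Y) on D(X)={2,3,4,5} D(Y)={2,3,4,5,6}: no change
Constraint 2 (V != Z) on D(V)={2,3,4,5,6} D(Z)={2,3,6}: no change
So after constraint 2: D(Z) = {2,3,6}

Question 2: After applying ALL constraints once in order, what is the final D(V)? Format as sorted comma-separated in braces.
Answer: {2,3,4}

Derivation:
Constraint 1 (X != Y) on D(X)={2,3,4,5} D(Y)={2,3,4,5,6}: no change
Constraint 2 (V != Z) on D(V)={2,3,4,5,6} D(Z)={2,3,6}: no change
Constraint 3 (V + Z = Y) on D(V)={2,3,4,5,6} D(Z)={2,3,6} D(Y)={2,3,4,5,6}: V {2,3,4,5,6}->{2,3,4}; Z {2,3,6}->{2,3}; Y {2,3,4,5,6}->{4,5,6}
So after all 3 constraints: D(V) = {2,3,4}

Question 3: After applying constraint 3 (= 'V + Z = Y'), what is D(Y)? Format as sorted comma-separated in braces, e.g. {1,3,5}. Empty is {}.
Answer: {4,5,6}

Derivation:
Constraint 1 (X != Y) on D(X)={2,3,4,5} D(Y)={2,3,4,5,6}: no change
Constraint 2 (V != Z) on D(V)={2,3,4,5,6} D(Z)={2,3,6}: no change
Constraint 3 (V + Z = Y) on D(V)={2,3,4,5,6} D(Z)={2,3,6} D(Y)={2,3,4,5,6}: V {2,3,4,5,6}->{2,3,4}; Z {2,3,6}->{2,3}; Y {2,3,4,5,6}->{4,5,6}
So after constraint 3: D(Y) = {4,5,6}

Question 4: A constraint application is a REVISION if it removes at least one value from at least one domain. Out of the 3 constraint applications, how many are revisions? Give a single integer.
Answer: 1

Derivation:
Constraint 1 (X != Y) on D(X)={2,3,4,5} D(Y)={2,3,4,5,6}: no change => not a revision
Constraint 2 (V != Z) on D(V)={2,3,4,5,6} D(Z)={2,3,6}: no change => not a revision
Constraint 3 (V + Z = Y) on D(V)={2,3,4,5,6} D(Z)={2,3,6} D(Y)={2,3,4,5,6}: V {2,3,4,5,6}->{2,3,4}; Z {2,3,6}->{2,3}; Y {2,3,4,5,6}->{4,5,6} => REVISION
Total revisions = 1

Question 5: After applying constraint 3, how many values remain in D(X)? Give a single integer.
Answer: 4

Derivation:
Constraint 1 (X != Y) on D(X)={2,3,4,5} D(Y)={2,3,4,5,6}: no change
Constraint 2 (V != Z) on D(V)={2,3,4,5,6} D(Z)={2,3,6}: no change
Constraint 3 (V + Z = Y) on D(V)={2,3,4,5,6} D(Z)={2,3,6} D(Y)={2,3,4,5,6}: V {2,3,4,5,6}->{2,3,4}; Z {2,3,6}->{2,3}; Y {2,3,4,5,6}->{4,5,6}
So after constraint 3: D(X)={2,3,4,5}, size = 4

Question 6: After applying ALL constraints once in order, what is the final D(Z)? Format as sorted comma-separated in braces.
Constraint 1 (X != Y) on D(X)={2,3,4,5} D(Y)={2,3,4,5,6}: no change
Constraint 2 (V != Z) on D(V)={2,3,4,5,6} D(Z)={2,3,6}: no change
Constraint 3 (V + Z = Y) on D(V)={2,3,4,5,6} D(Z)={2,3,6} D(Y)={2,3,4,5,6}: V {2,3,4,5,6}->{2,3,4}; Z {2,3,6}->{2,3}; Y {2,3,4,5,6}->{4,5,6}
So after all 3 constraints: D(Z) = {2,3}

Answer: {2,3}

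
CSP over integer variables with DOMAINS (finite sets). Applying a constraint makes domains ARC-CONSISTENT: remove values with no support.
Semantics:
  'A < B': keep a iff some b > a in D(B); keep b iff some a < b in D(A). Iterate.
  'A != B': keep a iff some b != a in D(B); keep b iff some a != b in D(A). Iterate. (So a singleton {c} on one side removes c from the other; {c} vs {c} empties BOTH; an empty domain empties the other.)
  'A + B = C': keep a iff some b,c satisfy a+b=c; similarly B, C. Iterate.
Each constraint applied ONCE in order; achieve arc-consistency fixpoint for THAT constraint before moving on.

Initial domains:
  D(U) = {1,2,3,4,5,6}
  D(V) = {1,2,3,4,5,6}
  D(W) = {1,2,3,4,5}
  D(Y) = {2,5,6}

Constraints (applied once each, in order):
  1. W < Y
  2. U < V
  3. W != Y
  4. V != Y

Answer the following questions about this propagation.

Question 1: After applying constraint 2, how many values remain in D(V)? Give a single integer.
Answer: 5

Derivation:
Constraint 1 (W < Y) on D(W)={1,2,3,4,5} D(Y)={2,5,6}: no change
Constraint 2 (U < V) on D(U)={1,2,3,4,5,6} D(V)={1,2,3,4,5,6}: U {1,2,3,4,5,6}->{1,2,3,4,5}; V {1,2,3,4,5,6}->{2,3,4,5,6}
So after constraint 2: D(V)={2,3,4,5,6}, size = 5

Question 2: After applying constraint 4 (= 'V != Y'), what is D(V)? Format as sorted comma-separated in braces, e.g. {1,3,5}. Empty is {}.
Constraint 1 (W < Y) on D(W)={1,2,3,4,5} D(Y)={2,5,6}: no change
Constraint 2 (U < V) on D(U)={1,2,3,4,5,6} D(V)={1,2,3,4,5,6}: U {1,2,3,4,5,6}->{1,2,3,4,5}; V {1,2,3,4,5,6}->{2,3,4,5,6}
Constraint 3 (W != Y) on D(W)={1,2,3,4,5} D(Y)={2,5,6}: no change
Constraint 4 (V != Y) on D(V)={2,3,4,5,6} D(Y)={2,5,6}: no change
So after constraint 4: D(V) = {2,3,4,5,6}

Answer: {2,3,4,5,6}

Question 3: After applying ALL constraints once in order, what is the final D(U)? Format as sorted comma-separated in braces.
Answer: {1,2,3,4,5}

Derivation:
Constraint 1 (W < Y) on D(W)={1,2,3,4,5} D(Y)={2,5,6}: no change
Constraint 2 (U < V) on D(U)={1,2,3,4,5,6} D(V)={1,2,3,4,5,6}: U {1,2,3,4,5,6}->{1,2,3,4,5}; V {1,2,3,4,5,6}->{2,3,4,5,6}
Constraint 3 (W != Y) on D(W)={1,2,3,4,5} D(Y)={2,5,6}: no change
Constraint 4 (V != Y) on D(V)={2,3,4,5,6} D(Y)={2,5,6}: no change
So after all 4 constraints: D(U) = {1,2,3,4,5}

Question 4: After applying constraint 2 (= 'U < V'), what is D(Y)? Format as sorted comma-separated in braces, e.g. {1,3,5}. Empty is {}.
Answer: {2,5,6}

Derivation:
Constraint 1 (W < Y) on D(W)={1,2,3,4,5} D(Y)={2,5,6}: no change
Constraint 2 (U < V) on D(U)={1,2,3,4,5,6} D(V)={1,2,3,4,5,6}: U {1,2,3,4,5,6}->{1,2,3,4,5}; V {1,2,3,4,5,6}->{2,3,4,5,6}
So after constraint 2: D(Y) = {2,5,6}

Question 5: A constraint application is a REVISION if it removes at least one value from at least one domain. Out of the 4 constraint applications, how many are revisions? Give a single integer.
Answer: 1

Derivation:
Constraint 1 (W < Y) on D(W)={1,2,3,4,5} D(Y)={2,5,6}: no change => not a revision
Constraint 2 (U < V) on D(U)={1,2,3,4,5,6} D(V)={1,2,3,4,5,6}: U {1,2,3,4,5,6}->{1,2,3,4,5}; V {1,2,3,4,5,6}->{2,3,4,5,6} => REVISION
Constraint 3 (W != Y) on D(W)={1,2,3,4,5} D(Y)={2,5,6}: no change => not a revision
Constraint 4 (V != Y) on D(V)={2,3,4,5,6} D(Y)={2,5,6}: no change => not a revision
Total revisions = 1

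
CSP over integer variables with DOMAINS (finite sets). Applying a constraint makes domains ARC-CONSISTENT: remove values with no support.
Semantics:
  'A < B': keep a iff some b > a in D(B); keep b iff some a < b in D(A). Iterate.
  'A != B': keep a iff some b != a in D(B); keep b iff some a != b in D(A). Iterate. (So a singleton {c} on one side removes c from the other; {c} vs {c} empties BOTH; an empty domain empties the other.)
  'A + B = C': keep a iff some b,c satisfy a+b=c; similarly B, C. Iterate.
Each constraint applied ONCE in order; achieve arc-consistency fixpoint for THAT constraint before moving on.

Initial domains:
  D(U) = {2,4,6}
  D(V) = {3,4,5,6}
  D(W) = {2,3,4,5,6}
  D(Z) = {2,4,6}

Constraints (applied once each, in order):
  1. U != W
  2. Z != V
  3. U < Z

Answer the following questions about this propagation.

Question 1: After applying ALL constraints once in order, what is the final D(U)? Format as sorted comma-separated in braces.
Constraint 1 (U != W) on D(U)={2,4,6} D(W)={2,3,4,5,6}: no change
Constraint 2 (Z != V) on D(Z)={2,4,6} D(V)={3,4,5,6}: no change
Constraint 3 (U < Z) on D(U)={2,4,6} D(Z)={2,4,6}: U {2,4,6}->{2,4}; Z {2,4,6}->{4,6}
So after all 3 constraints: D(U) = {2,4}

Answer: {2,4}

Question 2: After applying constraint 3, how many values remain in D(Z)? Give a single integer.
Answer: 2

Derivation:
Constraint 1 (U != W) on D(U)={2,4,6} D(W)={2,3,4,5,6}: no change
Constraint 2 (Z != V) on D(Z)={2,4,6} D(V)={3,4,5,6}: no change
Constraint 3 (U < Z) on D(U)={2,4,6} D(Z)={2,4,6}: U {2,4,6}->{2,4}; Z {2,4,6}->{4,6}
So after constraint 3: D(Z)={4,6}, size = 2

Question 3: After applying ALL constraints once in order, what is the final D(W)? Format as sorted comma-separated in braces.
Constraint 1 (U != W) on D(U)={2,4,6} D(W)={2,3,4,5,6}: no change
Constraint 2 (Z != V) on D(Z)={2,4,6} D(V)={3,4,5,6}: no change
Constraint 3 (U < Z) on D(U)={2,4,6} D(Z)={2,4,6}: U {2,4,6}->{2,4}; Z {2,4,6}->{4,6}
So after all 3 constraints: D(W) = {2,3,4,5,6}

Answer: {2,3,4,5,6}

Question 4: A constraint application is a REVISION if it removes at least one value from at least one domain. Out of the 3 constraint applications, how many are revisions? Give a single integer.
Answer: 1

Derivation:
Constraint 1 (U != W) on D(U)={2,4,6} D(W)={2,3,4,5,6}: no change => not a revision
Constraint 2 (Z != V) on D(Z)={2,4,6} D(V)={3,4,5,6}: no change => not a revision
Constraint 3 (U < Z) on D(U)={2,4,6} D(Z)={2,4,6}: U {2,4,6}->{2,4}; Z {2,4,6}->{4,6} => REVISION
Total revisions = 1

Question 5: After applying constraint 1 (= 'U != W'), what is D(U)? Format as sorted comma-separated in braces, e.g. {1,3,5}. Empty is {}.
Constraint 1 (U != W) on D(U)={2,4,6} D(W)={2,3,4,5,6}: no change
So after constraint 1: D(U) = {2,4,6}

Answer: {2,4,6}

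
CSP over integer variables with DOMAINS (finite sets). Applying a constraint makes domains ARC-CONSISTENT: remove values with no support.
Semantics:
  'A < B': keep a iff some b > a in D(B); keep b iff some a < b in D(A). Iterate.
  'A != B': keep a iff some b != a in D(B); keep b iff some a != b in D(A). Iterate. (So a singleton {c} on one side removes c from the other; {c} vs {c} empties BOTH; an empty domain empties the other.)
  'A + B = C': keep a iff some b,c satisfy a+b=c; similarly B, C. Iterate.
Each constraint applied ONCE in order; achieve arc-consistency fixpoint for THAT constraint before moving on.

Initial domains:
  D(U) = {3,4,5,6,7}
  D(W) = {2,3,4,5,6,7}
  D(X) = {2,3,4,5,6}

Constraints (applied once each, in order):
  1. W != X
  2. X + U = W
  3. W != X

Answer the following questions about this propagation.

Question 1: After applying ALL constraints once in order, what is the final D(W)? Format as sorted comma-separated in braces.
Constraint 1 (W != X) on D(W)={2,3,4,5,6,7} D(X)={2,3,4,5,6}: no change
Constraint 2 (X + U = W) on D(X)={2,3,4,5,6} D(U)={3,4,5,6,7} D(W)={2,3,4,5,6,7}: X {2,3,4,5,6}->{2,3,4}; U {3,4,5,6,7}->{3,4,5}; W {2,3,4,5,6,7}->{5,6,7}
Constraint 3 (W != X) on D(W)={5,6,7} D(X)={2,3,4}: no change
So after all 3 constraints: D(W) = {5,6,7}

Answer: {5,6,7}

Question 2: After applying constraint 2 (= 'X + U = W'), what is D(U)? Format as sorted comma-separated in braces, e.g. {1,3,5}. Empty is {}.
Answer: {3,4,5}

Derivation:
Constraint 1 (W != X) on D(W)={2,3,4,5,6,7} D(X)={2,3,4,5,6}: no change
Constraint 2 (X + U = W) on D(X)={2,3,4,5,6} D(U)={3,4,5,6,7} D(W)={2,3,4,5,6,7}: X {2,3,4,5,6}->{2,3,4}; U {3,4,5,6,7}->{3,4,5}; W {2,3,4,5,6,7}->{5,6,7}
So after constraint 2: D(U) = {3,4,5}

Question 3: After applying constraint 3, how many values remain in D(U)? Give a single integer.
Answer: 3

Derivation:
Constraint 1 (W != X) on D(W)={2,3,4,5,6,7} D(X)={2,3,4,5,6}: no change
Constraint 2 (X + U = W) on D(X)={2,3,4,5,6} D(U)={3,4,5,6,7} D(W)={2,3,4,5,6,7}: X {2,3,4,5,6}->{2,3,4}; U {3,4,5,6,7}->{3,4,5}; W {2,3,4,5,6,7}->{5,6,7}
Constraint 3 (W != X) on D(W)={5,6,7} D(X)={2,3,4}: no change
So after constraint 3: D(U)={3,4,5}, size = 3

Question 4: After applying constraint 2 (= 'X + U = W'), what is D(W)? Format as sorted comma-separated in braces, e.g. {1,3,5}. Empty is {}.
Constraint 1 (W != X) on D(W)={2,3,4,5,6,7} D(X)={2,3,4,5,6}: no change
Constraint 2 (X + U = W) on D(X)={2,3,4,5,6} D(U)={3,4,5,6,7} D(W)={2,3,4,5,6,7}: X {2,3,4,5,6}->{2,3,4}; U {3,4,5,6,7}->{3,4,5}; W {2,3,4,5,6,7}->{5,6,7}
So after constraint 2: D(W) = {5,6,7}

Answer: {5,6,7}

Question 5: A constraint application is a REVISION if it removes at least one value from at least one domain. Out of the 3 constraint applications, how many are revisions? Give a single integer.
Constraint 1 (W != X) on D(W)={2,3,4,5,6,7} D(X)={2,3,4,5,6}: no change => not a revision
Constraint 2 (X + U = W) on D(X)={2,3,4,5,6} D(U)={3,4,5,6,7} D(W)={2,3,4,5,6,7}: X {2,3,4,5,6}->{2,3,4}; U {3,4,5,6,7}->{3,4,5}; W {2,3,4,5,6,7}->{5,6,7} => REVISION
Constraint 3 (W != X) on D(W)={5,6,7} D(X)={2,3,4}: no change => not a revision
Total revisions = 1

Answer: 1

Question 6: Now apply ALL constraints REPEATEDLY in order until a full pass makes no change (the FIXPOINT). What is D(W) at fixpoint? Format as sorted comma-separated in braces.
pass 0 (initial): D(W)={2,3,4,5,6,7}
pass 1: U {3,4,5,6,7}->{3,4,5}; W {2,3,4,5,6,7}->{5,6,7}; X {2,3,4,5,6}->{2,3,4}
pass 2: no change
Fixpoint after 2 passes: D(W) = {5,6,7}

Answer: {5,6,7}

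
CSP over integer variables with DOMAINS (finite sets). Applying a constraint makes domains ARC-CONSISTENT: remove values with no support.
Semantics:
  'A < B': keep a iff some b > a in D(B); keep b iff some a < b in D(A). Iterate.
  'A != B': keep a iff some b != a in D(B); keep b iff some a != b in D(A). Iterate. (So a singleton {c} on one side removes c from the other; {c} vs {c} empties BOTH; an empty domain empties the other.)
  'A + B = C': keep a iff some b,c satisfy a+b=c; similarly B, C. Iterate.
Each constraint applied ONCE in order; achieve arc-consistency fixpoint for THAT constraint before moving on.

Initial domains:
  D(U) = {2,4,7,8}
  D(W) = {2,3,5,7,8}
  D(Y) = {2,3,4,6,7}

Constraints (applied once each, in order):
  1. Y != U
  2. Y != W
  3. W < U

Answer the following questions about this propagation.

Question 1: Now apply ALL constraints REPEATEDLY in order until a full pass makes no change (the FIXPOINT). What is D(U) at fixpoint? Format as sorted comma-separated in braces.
Answer: {4,7,8}

Derivation:
pass 0 (initial): D(U)={2,4,7,8}
pass 1: U {2,4,7,8}->{4,7,8}; W {2,3,5,7,8}->{2,3,5,7}
pass 2: no change
Fixpoint after 2 passes: D(U) = {4,7,8}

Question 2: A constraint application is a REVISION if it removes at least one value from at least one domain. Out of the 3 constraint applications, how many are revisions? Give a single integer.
Answer: 1

Derivation:
Constraint 1 (Y != U) on D(Y)={2,3,4,6,7} D(U)={2,4,7,8}: no change => not a revision
Constraint 2 (Y != W) on D(Y)={2,3,4,6,7} D(W)={2,3,5,7,8}: no change => not a revision
Constraint 3 (W < U) on D(W)={2,3,5,7,8} D(U)={2,4,7,8}: W {2,3,5,7,8}->{2,3,5,7}; U {2,4,7,8}->{4,7,8} => REVISION
Total revisions = 1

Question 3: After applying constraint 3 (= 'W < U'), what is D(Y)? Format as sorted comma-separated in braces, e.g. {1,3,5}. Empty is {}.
Constraint 1 (Y != U) on D(Y)={2,3,4,6,7} D(U)={2,4,7,8}: no change
Constraint 2 (Y != W) on D(Y)={2,3,4,6,7} D(W)={2,3,5,7,8}: no change
Constraint 3 (W < U) on D(W)={2,3,5,7,8} D(U)={2,4,7,8}: W {2,3,5,7,8}->{2,3,5,7}; U {2,4,7,8}->{4,7,8}
So after constraint 3: D(Y) = {2,3,4,6,7}

Answer: {2,3,4,6,7}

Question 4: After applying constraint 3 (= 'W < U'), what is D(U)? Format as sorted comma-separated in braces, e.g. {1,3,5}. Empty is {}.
Constraint 1 (Y != U) on D(Y)={2,3,4,6,7} D(U)={2,4,7,8}: no change
Constraint 2 (Y != W) on D(Y)={2,3,4,6,7} D(W)={2,3,5,7,8}: no change
Constraint 3 (W < U) on D(W)={2,3,5,7,8} D(U)={2,4,7,8}: W {2,3,5,7,8}->{2,3,5,7}; U {2,4,7,8}->{4,7,8}
So after constraint 3: D(U) = {4,7,8}

Answer: {4,7,8}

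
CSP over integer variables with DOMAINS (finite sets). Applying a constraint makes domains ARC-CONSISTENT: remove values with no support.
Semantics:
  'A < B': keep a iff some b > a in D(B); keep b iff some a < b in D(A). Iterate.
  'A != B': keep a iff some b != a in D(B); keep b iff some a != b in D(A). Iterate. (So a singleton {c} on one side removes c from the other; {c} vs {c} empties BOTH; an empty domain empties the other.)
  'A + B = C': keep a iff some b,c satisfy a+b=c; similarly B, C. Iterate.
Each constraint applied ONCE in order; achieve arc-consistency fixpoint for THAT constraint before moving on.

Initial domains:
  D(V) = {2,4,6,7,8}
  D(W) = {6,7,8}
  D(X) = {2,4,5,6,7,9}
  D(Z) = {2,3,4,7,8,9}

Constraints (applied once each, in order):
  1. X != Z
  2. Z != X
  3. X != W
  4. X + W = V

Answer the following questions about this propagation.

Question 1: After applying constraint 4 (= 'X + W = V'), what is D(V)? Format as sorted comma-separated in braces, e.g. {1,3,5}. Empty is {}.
Constraint 1 (X != Z) on D(X)={2,4,5,6,7,9} D(Z)={2,3,4,7,8,9}: no change
Constraint 2 (Z != X) on D(Z)={2,3,4,7,8,9} D(X)={2,4,5,6,7,9}: no change
Constraint 3 (X != W) on D(X)={2,4,5,6,7,9} D(W)={6,7,8}: no change
Constraint 4 (X + W = V) on D(X)={2,4,5,6,7,9} D(W)={6,7,8} D(V)={2,4,6,7,8}: X {2,4,5,6,7,9}->{2}; W {6,7,8}->{6}; V {2,4,6,7,8}->{8}
So after constraint 4: D(V) = {8}

Answer: {8}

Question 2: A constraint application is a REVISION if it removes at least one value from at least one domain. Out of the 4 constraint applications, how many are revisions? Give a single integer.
Constraint 1 (X != Z) on D(X)={2,4,5,6,7,9} D(Z)={2,3,4,7,8,9}: no change => not a revision
Constraint 2 (Z != X) on D(Z)={2,3,4,7,8,9} D(X)={2,4,5,6,7,9}: no change => not a revision
Constraint 3 (X != W) on D(X)={2,4,5,6,7,9} D(W)={6,7,8}: no change => not a revision
Constraint 4 (X + W = V) on D(X)={2,4,5,6,7,9} D(W)={6,7,8} D(V)={2,4,6,7,8}: X {2,4,5,6,7,9}->{2}; W {6,7,8}->{6}; V {2,4,6,7,8}->{8} => REVISION
Total revisions = 1

Answer: 1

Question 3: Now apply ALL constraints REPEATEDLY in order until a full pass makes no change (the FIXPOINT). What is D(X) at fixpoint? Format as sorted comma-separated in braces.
Answer: {2}

Derivation:
pass 0 (initial): D(X)={2,4,5,6,7,9}
pass 1: V {2,4,6,7,8}->{8}; W {6,7,8}->{6}; X {2,4,5,6,7,9}->{2}
pass 2: Z {2,3,4,7,8,9}->{3,4,7,8,9}
pass 3: no change
Fixpoint after 3 passes: D(X) = {2}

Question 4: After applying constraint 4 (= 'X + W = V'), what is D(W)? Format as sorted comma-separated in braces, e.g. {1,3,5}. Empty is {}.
Constraint 1 (X != Z) on D(X)={2,4,5,6,7,9} D(Z)={2,3,4,7,8,9}: no change
Constraint 2 (Z != X) on D(Z)={2,3,4,7,8,9} D(X)={2,4,5,6,7,9}: no change
Constraint 3 (X != W) on D(X)={2,4,5,6,7,9} D(W)={6,7,8}: no change
Constraint 4 (X + W = V) on D(X)={2,4,5,6,7,9} D(W)={6,7,8} D(V)={2,4,6,7,8}: X {2,4,5,6,7,9}->{2}; W {6,7,8}->{6}; V {2,4,6,7,8}->{8}
So after constraint 4: D(W) = {6}

Answer: {6}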